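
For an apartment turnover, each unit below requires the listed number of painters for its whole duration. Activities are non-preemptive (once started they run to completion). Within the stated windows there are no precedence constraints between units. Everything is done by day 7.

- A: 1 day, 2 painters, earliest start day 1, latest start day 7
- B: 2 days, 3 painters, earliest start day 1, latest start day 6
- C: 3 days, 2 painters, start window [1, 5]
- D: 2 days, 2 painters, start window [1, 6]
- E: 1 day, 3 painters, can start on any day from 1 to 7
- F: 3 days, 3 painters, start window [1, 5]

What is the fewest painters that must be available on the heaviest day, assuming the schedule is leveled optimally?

5

Early-start (A@1, B@1, C@1, D@1, E@1, F@1) gives peak 15: d1:15  d2:10  d3:5  d4:0  d5:0  d6:0  d7:0.
Shift C→2, D→4, E→3, F→5.
Schedule A@1, B@1, C@2, D@4, E@3, F@5: d1:5  d2:5  d3:5  d4:4  d5:5  d6:3  d7:3 — peak 5.
Total painter-days = 30 over 7 days ⇒ peak ≥ ⌈30/7⌉ = 5, so 5 is optimal.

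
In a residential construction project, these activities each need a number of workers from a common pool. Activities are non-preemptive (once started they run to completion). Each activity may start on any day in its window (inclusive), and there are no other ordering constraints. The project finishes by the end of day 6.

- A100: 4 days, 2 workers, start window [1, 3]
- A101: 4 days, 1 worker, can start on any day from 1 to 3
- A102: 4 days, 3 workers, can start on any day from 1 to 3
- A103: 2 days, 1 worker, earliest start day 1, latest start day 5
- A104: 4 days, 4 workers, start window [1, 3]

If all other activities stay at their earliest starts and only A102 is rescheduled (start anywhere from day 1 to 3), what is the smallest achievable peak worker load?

10

A102@1: d1:11  d2:11  d3:10  d4:10  d5:0  d6:0 → peak 11
A102@2: d1:8  d2:11  d3:10  d4:10  d5:3  d6:0 → peak 11
A102@3: d1:8  d2:8  d3:10  d4:10  d5:3  d6:3 → peak 10
Best is A102@3, peak 10.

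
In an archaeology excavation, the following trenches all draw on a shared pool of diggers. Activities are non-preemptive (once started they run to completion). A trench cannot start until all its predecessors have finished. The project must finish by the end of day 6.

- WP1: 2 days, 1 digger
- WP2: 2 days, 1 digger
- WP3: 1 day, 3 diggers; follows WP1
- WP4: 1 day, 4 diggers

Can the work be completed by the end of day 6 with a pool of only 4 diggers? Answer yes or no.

Schedule WP1@1, WP2@1, WP3@3, WP4@4: d1:2  d2:2  d3:3  d4:4  d5:0  d6:0 — peak 4 ≤ 4.

yes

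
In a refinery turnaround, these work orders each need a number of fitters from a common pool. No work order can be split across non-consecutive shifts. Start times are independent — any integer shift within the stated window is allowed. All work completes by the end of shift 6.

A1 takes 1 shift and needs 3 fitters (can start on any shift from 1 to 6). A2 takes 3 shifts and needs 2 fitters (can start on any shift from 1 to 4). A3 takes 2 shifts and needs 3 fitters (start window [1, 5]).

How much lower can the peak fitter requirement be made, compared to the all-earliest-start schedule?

5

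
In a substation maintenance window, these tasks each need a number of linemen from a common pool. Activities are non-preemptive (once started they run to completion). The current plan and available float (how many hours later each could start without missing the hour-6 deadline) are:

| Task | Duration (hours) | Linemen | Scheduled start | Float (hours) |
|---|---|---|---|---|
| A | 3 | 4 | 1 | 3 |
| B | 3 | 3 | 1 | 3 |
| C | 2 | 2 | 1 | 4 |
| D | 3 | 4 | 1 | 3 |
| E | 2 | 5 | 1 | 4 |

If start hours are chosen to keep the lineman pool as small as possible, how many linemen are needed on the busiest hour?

9

Early-start (A@1, B@1, C@1, D@1, E@1) gives peak 18: h1:18  h2:18  h3:11  h4:0  h5:0  h6:0.
Shift D→4, E→4.
Schedule A@1, B@1, C@1, D@4, E@4: h1:9  h2:9  h3:7  h4:9  h5:9  h6:4 — peak 9.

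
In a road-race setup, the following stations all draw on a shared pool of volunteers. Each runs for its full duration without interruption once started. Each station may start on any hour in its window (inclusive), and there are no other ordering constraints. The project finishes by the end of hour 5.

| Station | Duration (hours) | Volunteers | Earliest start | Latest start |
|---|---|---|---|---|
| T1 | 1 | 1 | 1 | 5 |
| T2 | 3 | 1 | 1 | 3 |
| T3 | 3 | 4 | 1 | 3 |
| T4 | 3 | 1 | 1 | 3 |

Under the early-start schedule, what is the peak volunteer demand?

Early-start schedule: T1@1, T2@1, T3@1, T4@1.
Load per hour: hour 1: 7, hour 2: 6, hour 3: 6, hour 4: 0, hour 5: 0.
Peak is 7.

7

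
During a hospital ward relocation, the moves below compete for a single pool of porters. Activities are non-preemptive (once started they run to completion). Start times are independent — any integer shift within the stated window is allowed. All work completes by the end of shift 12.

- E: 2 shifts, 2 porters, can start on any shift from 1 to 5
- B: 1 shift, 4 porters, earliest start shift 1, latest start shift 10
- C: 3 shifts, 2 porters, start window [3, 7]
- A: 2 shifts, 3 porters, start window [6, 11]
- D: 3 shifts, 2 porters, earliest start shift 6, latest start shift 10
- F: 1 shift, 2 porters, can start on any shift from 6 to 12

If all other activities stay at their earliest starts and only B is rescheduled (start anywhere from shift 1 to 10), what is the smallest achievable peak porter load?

7

B@1: s1:6  s2:2  s3:2  s4:2  s5:2  s6:7  s7:5  s8:2  s9:0  s10:0  s11:0  s12:0 → peak 7
B@2: s1:2  s2:6  s3:2  s4:2  s5:2  s6:7  s7:5  s8:2  s9:0  s10:0  s11:0  s12:0 → peak 7
B@3: s1:2  s2:2  s3:6  s4:2  s5:2  s6:7  s7:5  s8:2  s9:0  s10:0  s11:0  s12:0 → peak 7
B@4: s1:2  s2:2  s3:2  s4:6  s5:2  s6:7  s7:5  s8:2  s9:0  s10:0  s11:0  s12:0 → peak 7
B@5: s1:2  s2:2  s3:2  s4:2  s5:6  s6:7  s7:5  s8:2  s9:0  s10:0  s11:0  s12:0 → peak 7
B@6: s1:2  s2:2  s3:2  s4:2  s5:2  s6:11  s7:5  s8:2  s9:0  s10:0  s11:0  s12:0 → peak 11
B@7: s1:2  s2:2  s3:2  s4:2  s5:2  s6:7  s7:9  s8:2  s9:0  s10:0  s11:0  s12:0 → peak 9
B@8: s1:2  s2:2  s3:2  s4:2  s5:2  s6:7  s7:5  s8:6  s9:0  s10:0  s11:0  s12:0 → peak 7
B@9: s1:2  s2:2  s3:2  s4:2  s5:2  s6:7  s7:5  s8:2  s9:4  s10:0  s11:0  s12:0 → peak 7
B@10: s1:2  s2:2  s3:2  s4:2  s5:2  s6:7  s7:5  s8:2  s9:0  s10:4  s11:0  s12:0 → peak 7
Best is B@1, peak 7.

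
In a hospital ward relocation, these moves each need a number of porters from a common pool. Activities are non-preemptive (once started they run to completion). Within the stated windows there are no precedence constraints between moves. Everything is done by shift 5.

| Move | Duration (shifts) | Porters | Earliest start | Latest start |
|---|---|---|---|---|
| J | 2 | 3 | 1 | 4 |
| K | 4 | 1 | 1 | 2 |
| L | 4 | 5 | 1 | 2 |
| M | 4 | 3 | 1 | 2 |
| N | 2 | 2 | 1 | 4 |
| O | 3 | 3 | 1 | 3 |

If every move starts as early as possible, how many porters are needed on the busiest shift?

Early-start schedule: J@1, K@1, L@1, M@1, N@1, O@1.
Load per shift: shift 1: 17, shift 2: 17, shift 3: 12, shift 4: 9, shift 5: 0.
Peak is 17.

17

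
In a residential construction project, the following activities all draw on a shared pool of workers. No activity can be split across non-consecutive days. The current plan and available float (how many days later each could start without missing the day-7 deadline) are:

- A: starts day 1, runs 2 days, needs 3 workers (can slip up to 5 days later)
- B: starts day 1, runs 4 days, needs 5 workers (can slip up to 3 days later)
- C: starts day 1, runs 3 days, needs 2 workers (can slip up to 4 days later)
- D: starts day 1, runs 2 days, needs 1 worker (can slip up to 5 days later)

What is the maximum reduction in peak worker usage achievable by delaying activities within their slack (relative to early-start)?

Early-start peak: d1:11  d2:11  d3:7  d4:5  d5:0  d6:0  d7:0 ⇒ 11.
Leveled (A@1, B@4, C@1, D@1): d1:6  d2:6  d3:2  d4:5  d5:5  d6:5  d7:5 ⇒ 6.
Reduction 11 − 6 = 5.

5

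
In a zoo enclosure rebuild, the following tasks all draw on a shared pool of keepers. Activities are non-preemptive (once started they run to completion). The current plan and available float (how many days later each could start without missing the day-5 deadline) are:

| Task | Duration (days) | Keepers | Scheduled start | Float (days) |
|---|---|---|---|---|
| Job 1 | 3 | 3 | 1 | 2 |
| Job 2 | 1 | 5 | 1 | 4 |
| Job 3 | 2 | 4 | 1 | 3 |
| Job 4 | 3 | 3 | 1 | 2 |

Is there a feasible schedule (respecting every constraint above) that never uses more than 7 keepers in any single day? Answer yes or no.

no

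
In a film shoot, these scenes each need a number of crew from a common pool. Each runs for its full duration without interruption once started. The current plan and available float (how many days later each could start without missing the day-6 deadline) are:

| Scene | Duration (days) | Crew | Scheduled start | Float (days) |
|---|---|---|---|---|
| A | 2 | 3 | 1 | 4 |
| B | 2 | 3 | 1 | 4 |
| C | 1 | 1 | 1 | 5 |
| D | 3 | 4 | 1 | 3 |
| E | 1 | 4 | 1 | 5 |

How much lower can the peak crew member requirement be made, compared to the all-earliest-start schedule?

Early-start peak: d1:15  d2:10  d3:4  d4:0  d5:0  d6:0 ⇒ 15.
Leveled (A@1, B@1, C@3, D@3, E@6): d1:6  d2:6  d3:5  d4:4  d5:4  d6:4 ⇒ 6.
Reduction 15 − 6 = 9.

9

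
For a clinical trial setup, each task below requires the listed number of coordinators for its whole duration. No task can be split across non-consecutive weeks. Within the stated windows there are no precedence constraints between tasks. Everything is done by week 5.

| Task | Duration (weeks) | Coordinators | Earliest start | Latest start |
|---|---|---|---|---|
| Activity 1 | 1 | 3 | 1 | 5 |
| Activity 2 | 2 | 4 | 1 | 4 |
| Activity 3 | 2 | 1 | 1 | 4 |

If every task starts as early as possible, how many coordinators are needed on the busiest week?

8

Early-start schedule: Activity 1@1, Activity 2@1, Activity 3@1.
Load per week: week 1: 8, week 2: 5, week 3: 0, week 4: 0, week 5: 0.
Peak is 8.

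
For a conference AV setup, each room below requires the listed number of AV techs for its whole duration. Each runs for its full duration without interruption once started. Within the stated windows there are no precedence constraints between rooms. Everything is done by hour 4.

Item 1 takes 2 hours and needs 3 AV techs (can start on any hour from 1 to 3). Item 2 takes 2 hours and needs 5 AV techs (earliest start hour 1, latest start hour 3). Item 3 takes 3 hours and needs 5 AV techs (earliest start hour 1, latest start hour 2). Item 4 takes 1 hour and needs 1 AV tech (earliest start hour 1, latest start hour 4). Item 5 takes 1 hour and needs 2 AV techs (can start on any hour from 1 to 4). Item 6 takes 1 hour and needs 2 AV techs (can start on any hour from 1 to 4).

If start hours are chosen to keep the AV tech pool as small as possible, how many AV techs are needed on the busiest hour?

Early-start (Item 1@1, Item 2@1, Item 3@1, Item 4@1, Item 5@1, Item 6@1) gives peak 18: h1:18  h2:13  h3:5  h4:0.
Shift Item 2→3, Item 5→2, Item 6→4.
Schedule Item 1@1, Item 2@3, Item 3@1, Item 4@1, Item 5@2, Item 6@4: h1:9  h2:10  h3:10  h4:7 — peak 10.

10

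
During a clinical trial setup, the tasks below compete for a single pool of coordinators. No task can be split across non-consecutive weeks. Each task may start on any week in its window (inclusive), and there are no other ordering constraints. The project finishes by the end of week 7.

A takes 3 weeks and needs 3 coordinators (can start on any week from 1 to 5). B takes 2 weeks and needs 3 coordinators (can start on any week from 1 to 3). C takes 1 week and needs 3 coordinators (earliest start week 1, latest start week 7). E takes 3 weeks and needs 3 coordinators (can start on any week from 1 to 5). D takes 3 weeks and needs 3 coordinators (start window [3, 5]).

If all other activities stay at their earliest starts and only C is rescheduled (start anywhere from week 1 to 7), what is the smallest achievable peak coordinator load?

9

C@1: w1:12  w2:9  w3:9  w4:3  w5:3  w6:0  w7:0 → peak 12
C@2: w1:9  w2:12  w3:9  w4:3  w5:3  w6:0  w7:0 → peak 12
C@3: w1:9  w2:9  w3:12  w4:3  w5:3  w6:0  w7:0 → peak 12
C@4: w1:9  w2:9  w3:9  w4:6  w5:3  w6:0  w7:0 → peak 9
C@5: w1:9  w2:9  w3:9  w4:3  w5:6  w6:0  w7:0 → peak 9
C@6: w1:9  w2:9  w3:9  w4:3  w5:3  w6:3  w7:0 → peak 9
C@7: w1:9  w2:9  w3:9  w4:3  w5:3  w6:0  w7:3 → peak 9
Best is C@4, peak 9.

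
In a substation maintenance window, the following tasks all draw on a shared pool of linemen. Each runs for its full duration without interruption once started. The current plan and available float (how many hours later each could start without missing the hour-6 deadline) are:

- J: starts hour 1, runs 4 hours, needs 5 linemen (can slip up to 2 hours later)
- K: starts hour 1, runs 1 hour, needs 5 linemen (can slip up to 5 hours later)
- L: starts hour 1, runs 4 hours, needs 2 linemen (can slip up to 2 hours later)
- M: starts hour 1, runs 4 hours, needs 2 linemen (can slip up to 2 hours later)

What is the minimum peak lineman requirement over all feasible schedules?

9

Early-start (J@1, K@1, L@1, M@1) gives peak 14: h1:14  h2:9  h3:9  h4:9  h5:0  h6:0.
Shift K→5.
Schedule J@1, K@5, L@1, M@1: h1:9  h2:9  h3:9  h4:9  h5:5  h6:0 — peak 9.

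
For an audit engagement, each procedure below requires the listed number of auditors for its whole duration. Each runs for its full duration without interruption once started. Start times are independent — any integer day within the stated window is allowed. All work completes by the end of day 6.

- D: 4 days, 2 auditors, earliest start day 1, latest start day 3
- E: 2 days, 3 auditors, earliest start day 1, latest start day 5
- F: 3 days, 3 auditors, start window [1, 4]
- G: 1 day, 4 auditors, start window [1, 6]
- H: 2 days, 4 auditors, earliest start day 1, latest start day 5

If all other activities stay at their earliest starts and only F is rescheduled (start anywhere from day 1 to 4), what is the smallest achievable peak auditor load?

13

F@1: d1:16  d2:12  d3:5  d4:2  d5:0  d6:0 → peak 16
F@2: d1:13  d2:12  d3:5  d4:5  d5:0  d6:0 → peak 13
F@3: d1:13  d2:9  d3:5  d4:5  d5:3  d6:0 → peak 13
F@4: d1:13  d2:9  d3:2  d4:5  d5:3  d6:3 → peak 13
Best is F@2, peak 13.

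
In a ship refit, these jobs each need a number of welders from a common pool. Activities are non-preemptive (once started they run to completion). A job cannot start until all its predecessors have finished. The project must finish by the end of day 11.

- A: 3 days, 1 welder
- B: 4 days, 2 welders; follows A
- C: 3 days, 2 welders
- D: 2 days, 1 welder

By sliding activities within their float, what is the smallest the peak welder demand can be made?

Early-start (A@1, B@4, C@1, D@1) gives peak 4: d1:4  d2:4  d3:3  d4:2  d5:2  d6:2  d7:2  d8:0  d9:0  d10:0  d11:0.
Shift C→8.
Schedule A@1, B@4, C@8, D@1: d1:2  d2:2  d3:1  d4:2  d5:2  d6:2  d7:2  d8:2  d9:2  d10:2  d11:0 — peak 2.
Total welder-days = 19 over 11 days ⇒ peak ≥ ⌈19/11⌉ = 2, so 2 is optimal.

2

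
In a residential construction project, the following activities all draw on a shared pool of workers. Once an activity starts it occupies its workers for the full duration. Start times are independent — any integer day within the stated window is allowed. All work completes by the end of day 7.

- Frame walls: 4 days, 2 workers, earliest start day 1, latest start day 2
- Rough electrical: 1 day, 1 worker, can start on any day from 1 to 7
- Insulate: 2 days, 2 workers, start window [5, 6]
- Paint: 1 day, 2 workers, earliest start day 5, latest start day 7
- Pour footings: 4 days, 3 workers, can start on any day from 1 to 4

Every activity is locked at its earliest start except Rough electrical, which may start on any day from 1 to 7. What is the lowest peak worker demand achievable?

5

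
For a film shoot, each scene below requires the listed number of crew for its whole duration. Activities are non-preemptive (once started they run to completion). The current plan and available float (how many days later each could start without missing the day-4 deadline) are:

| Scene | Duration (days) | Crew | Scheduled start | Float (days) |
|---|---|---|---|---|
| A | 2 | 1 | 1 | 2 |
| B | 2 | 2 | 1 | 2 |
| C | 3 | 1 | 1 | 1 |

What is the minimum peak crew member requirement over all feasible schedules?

3

Early-start (A@1, B@1, C@1) gives peak 4: d1:4  d2:4  d3:1  d4:0.
Shift B→3.
Schedule A@1, B@3, C@1: d1:2  d2:2  d3:3  d4:2 — peak 3.
Total crew member-days = 9 over 4 days ⇒ peak ≥ ⌈9/4⌉ = 3, so 3 is optimal.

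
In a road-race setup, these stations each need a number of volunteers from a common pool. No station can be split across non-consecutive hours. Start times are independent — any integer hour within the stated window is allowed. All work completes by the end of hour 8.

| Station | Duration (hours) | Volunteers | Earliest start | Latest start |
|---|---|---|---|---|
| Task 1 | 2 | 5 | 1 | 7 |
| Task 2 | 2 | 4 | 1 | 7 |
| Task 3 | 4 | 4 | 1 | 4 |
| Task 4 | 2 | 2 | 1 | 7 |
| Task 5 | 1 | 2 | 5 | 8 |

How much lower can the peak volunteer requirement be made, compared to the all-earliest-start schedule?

9

Early-start peak: h1:15  h2:15  h3:4  h4:4  h5:2  h6:0  h7:0  h8:0 ⇒ 15.
Leveled (Task 1@1, Task 2@7, Task 3@3, Task 4@3, Task 5@5): h1:5  h2:5  h3:6  h4:6  h5:6  h6:4  h7:4  h8:4 ⇒ 6.
Reduction 15 − 6 = 9.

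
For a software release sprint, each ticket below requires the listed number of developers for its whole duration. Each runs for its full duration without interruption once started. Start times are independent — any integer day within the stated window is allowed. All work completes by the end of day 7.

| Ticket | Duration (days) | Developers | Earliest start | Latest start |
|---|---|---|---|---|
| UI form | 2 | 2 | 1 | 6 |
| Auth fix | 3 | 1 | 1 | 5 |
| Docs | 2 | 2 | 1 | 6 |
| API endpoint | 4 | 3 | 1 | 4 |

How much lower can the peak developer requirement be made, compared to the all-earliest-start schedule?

4

Early-start peak: d1:8  d2:8  d3:4  d4:3  d5:0  d6:0  d7:0 ⇒ 8.
Leveled (UI form@1, Auth fix@3, Docs@1, API endpoint@3): d1:4  d2:4  d3:4  d4:4  d5:4  d6:3  d7:0 ⇒ 4.
Reduction 8 − 4 = 4.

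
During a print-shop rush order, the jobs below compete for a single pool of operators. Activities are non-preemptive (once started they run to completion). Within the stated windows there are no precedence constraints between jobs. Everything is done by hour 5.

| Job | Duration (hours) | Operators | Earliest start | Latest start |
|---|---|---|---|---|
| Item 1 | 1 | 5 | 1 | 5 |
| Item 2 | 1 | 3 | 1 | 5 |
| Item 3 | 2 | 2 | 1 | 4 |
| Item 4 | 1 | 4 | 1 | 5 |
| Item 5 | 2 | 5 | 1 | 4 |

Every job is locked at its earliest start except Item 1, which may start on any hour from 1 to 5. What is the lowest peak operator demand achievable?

Item 1@1: h1:19  h2:7  h3:0  h4:0  h5:0 → peak 19
Item 1@2: h1:14  h2:12  h3:0  h4:0  h5:0 → peak 14
Item 1@3: h1:14  h2:7  h3:5  h4:0  h5:0 → peak 14
Item 1@4: h1:14  h2:7  h3:0  h4:5  h5:0 → peak 14
Item 1@5: h1:14  h2:7  h3:0  h4:0  h5:5 → peak 14
Best is Item 1@2, peak 14.

14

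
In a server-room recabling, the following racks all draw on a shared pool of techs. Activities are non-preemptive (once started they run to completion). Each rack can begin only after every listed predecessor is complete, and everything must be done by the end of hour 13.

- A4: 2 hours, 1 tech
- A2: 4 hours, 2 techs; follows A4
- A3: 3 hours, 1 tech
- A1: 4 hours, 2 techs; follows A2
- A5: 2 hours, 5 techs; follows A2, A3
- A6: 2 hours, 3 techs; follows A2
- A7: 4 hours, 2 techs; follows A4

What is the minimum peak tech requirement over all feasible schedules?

Early-start (A4@1, A2@3, A3@1, A1@7, A5@7, A6@7, A7@3) gives peak 10: h1:2  h2:2  h3:5  h4:4  h5:4  h6:4  h7:10  h8:10  h9:2  h10:2  h11:0  h12:0  h13:0.
Shift A5→11.
Schedule A4@1, A2@3, A3@1, A1@7, A5@11, A6@7, A7@3: h1:2  h2:2  h3:5  h4:4  h5:4  h6:4  h7:5  h8:5  h9:2  h10:2  h11:5  h12:5  h13:0 — peak 5.

5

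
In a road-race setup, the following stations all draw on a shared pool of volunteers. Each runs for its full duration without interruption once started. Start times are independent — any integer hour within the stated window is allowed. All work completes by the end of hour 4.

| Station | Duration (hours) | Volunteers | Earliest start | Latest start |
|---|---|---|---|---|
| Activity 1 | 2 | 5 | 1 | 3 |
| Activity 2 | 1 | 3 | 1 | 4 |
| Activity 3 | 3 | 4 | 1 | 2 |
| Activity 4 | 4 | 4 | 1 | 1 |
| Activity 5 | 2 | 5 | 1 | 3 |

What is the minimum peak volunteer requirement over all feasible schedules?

13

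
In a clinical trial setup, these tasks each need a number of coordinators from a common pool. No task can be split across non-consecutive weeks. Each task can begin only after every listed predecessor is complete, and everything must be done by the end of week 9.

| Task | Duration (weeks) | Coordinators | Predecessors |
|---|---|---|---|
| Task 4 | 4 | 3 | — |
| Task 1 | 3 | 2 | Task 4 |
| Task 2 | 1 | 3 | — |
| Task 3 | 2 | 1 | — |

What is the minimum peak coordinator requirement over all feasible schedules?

Early-start (Task 4@1, Task 1@5, Task 2@1, Task 3@1) gives peak 7: w1:7  w2:4  w3:3  w4:3  w5:2  w6:2  w7:2  w8:0  w9:0.
Shift Task 2→8, Task 3→5.
Schedule Task 4@1, Task 1@5, Task 2@8, Task 3@5: w1:3  w2:3  w3:3  w4:3  w5:3  w6:3  w7:2  w8:3  w9:0 — peak 3.
Total coordinator-weeks = 23 over 9 weeks ⇒ peak ≥ ⌈23/9⌉ = 3, so 3 is optimal.

3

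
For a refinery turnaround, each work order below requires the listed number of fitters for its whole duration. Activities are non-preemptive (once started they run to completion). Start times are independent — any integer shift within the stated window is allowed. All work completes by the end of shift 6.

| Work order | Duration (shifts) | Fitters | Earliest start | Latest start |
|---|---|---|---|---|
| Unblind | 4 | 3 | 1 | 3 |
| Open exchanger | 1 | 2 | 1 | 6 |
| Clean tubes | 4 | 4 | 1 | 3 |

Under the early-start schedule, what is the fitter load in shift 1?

9

At early start, shift 1 has: Unblind, Open exchanger, Clean tubes.
Demand: 3 + 2 + 4 = 9.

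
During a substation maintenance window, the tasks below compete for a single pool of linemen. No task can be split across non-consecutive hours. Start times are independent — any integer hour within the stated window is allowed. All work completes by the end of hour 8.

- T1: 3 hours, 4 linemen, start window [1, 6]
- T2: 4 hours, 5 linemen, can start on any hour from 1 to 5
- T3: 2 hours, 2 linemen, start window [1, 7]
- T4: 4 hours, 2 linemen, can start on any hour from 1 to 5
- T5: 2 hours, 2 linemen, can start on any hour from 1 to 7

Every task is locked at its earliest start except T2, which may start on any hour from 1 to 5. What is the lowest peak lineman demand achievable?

T2@1: h1:15  h2:15  h3:11  h4:7  h5:0  h6:0  h7:0  h8:0 → peak 15
T2@2: h1:10  h2:15  h3:11  h4:7  h5:5  h6:0  h7:0  h8:0 → peak 15
T2@3: h1:10  h2:10  h3:11  h4:7  h5:5  h6:5  h7:0  h8:0 → peak 11
T2@4: h1:10  h2:10  h3:6  h4:7  h5:5  h6:5  h7:5  h8:0 → peak 10
T2@5: h1:10  h2:10  h3:6  h4:2  h5:5  h6:5  h7:5  h8:5 → peak 10
Best is T2@4, peak 10.

10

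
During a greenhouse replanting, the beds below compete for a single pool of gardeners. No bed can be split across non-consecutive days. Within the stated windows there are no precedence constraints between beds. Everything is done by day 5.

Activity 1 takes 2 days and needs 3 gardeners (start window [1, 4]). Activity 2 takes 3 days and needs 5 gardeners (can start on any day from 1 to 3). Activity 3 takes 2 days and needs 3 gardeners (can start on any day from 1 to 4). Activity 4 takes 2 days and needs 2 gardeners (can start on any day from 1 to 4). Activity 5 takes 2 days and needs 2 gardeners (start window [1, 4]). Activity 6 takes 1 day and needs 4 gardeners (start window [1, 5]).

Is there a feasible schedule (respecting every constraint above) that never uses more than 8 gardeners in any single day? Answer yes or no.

Schedule Activity 1@1, Activity 2@1, Activity 3@3, Activity 4@4, Activity 5@4, Activity 6@5: d1:8  d2:8  d3:8  d4:7  d5:8 — peak 8 ≤ 8.

yes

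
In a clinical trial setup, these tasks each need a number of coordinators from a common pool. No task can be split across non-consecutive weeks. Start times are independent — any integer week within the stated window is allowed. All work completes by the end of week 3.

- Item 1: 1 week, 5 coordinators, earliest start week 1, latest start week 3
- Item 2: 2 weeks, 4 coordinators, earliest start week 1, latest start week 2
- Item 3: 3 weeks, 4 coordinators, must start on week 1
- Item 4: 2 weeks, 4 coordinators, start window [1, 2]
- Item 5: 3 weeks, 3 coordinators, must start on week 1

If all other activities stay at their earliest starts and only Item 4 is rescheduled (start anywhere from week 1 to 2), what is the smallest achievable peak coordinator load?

16

Item 4@1: w1:20  w2:15  w3:7 → peak 20
Item 4@2: w1:16  w2:15  w3:11 → peak 16
Best is Item 4@2, peak 16.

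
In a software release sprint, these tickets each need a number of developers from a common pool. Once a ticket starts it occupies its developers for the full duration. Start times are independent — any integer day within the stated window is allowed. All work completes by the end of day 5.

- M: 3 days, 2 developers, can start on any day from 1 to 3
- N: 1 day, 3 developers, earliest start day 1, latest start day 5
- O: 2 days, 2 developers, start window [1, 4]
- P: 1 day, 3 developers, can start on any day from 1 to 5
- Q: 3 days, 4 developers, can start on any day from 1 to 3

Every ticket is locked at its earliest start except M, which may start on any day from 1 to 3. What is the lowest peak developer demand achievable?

M@1: d1:14  d2:8  d3:6  d4:0  d5:0 → peak 14
M@2: d1:12  d2:8  d3:6  d4:2  d5:0 → peak 12
M@3: d1:12  d2:6  d3:6  d4:2  d5:2 → peak 12
Best is M@2, peak 12.

12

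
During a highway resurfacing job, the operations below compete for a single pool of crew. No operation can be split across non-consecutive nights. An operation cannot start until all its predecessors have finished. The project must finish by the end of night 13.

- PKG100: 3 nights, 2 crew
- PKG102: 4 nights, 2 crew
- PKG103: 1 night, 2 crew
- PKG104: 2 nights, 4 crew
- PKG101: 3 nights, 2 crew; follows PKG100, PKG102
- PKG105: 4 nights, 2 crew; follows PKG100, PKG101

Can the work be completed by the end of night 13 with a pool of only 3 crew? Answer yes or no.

The minimum achievable peak is 4; 3 < 4, so no feasible schedule stays within the cap.

no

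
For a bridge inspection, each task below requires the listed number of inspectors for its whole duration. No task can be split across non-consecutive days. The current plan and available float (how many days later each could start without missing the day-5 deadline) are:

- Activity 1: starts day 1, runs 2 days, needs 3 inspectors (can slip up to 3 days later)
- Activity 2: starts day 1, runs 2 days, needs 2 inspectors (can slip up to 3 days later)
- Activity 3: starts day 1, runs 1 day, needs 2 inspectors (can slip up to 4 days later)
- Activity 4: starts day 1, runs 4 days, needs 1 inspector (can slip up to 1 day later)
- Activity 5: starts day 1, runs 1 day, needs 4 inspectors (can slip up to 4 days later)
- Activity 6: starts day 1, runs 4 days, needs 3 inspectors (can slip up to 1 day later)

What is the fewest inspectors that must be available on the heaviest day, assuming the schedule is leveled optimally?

Early-start (Activity 1@1, Activity 2@1, Activity 3@1, Activity 4@1, Activity 5@1, Activity 6@1) gives peak 15: d1:15  d2:9  d3:4  d4:4  d5:0.
Shift Activity 2→3, Activity 5→5, Activity 6→2.
Schedule Activity 1@1, Activity 2@3, Activity 3@1, Activity 4@1, Activity 5@5, Activity 6@2: d1:6  d2:7  d3:6  d4:6  d5:7 — peak 7.
Total inspector-days = 32 over 5 days ⇒ peak ≥ ⌈32/5⌉ = 7, so 7 is optimal.

7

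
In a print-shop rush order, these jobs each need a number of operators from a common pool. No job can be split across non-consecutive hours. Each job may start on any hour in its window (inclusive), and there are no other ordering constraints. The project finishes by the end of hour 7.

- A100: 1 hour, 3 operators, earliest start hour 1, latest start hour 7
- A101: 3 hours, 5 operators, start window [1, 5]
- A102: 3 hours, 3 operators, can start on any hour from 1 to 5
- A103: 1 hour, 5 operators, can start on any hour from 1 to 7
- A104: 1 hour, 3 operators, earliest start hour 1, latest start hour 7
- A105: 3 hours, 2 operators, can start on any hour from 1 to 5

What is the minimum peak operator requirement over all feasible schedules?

Early-start (A100@1, A101@1, A102@1, A103@1, A104@1, A105@1) gives peak 21: h1:21  h2:10  h3:10  h4:0  h5:0  h6:0  h7:0.
Shift A101→4, A103→7, A104→2, A105→3.
Schedule A100@1, A101@4, A102@1, A103@7, A104@2, A105@3: h1:6  h2:6  h3:5  h4:7  h5:7  h6:5  h7:5 — peak 7.

7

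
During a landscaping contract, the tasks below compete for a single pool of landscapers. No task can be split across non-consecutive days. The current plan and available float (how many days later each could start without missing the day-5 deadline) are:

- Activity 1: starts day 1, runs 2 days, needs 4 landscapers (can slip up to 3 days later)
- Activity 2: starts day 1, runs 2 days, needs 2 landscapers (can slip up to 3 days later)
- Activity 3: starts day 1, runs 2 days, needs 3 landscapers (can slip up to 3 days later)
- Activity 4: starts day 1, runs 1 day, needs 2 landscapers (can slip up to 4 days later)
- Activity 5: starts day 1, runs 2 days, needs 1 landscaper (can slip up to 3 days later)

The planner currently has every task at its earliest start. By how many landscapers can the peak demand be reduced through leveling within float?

Early-start peak: d1:12  d2:10  d3:0  d4:0  d5:0 ⇒ 12.
Leveled (Activity 1@1, Activity 2@3, Activity 3@3, Activity 4@5, Activity 5@1): d1:5  d2:5  d3:5  d4:5  d5:2 ⇒ 5.
Reduction 12 − 5 = 7.

7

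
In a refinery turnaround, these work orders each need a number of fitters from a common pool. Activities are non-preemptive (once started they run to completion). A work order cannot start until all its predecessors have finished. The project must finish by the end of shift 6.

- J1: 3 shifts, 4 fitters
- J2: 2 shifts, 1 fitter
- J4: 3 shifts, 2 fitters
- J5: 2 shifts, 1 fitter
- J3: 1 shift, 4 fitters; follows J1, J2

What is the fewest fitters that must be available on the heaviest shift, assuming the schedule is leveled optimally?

6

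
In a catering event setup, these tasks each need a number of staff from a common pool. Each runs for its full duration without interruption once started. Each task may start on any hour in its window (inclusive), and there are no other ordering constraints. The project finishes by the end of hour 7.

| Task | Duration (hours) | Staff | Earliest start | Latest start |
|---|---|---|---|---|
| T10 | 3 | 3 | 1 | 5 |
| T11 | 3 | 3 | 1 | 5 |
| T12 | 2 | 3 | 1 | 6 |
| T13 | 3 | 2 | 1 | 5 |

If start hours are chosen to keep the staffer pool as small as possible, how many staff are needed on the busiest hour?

6

Early-start (T10@1, T11@1, T12@1, T13@1) gives peak 11: h1:11  h2:11  h3:8  h4:0  h5:0  h6:0  h7:0.
Shift T12→4, T13→4.
Schedule T10@1, T11@1, T12@4, T13@4: h1:6  h2:6  h3:6  h4:5  h5:5  h6:2  h7:0 — peak 6.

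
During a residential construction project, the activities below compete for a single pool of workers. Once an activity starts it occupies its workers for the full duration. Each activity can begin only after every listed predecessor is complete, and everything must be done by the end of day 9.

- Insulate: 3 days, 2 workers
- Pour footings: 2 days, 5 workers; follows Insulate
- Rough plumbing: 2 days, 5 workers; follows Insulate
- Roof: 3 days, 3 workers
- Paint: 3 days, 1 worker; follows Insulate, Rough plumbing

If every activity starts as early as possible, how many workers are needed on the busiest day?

10

Early-start schedule: Insulate@1, Pour footings@4, Rough plumbing@4, Roof@1, Paint@6.
Load per day: day 1: 5, day 2: 5, day 3: 5, day 4: 10, day 5: 10, day 6: 1, day 7: 1, day 8: 1, day 9: 0.
Peak is 10.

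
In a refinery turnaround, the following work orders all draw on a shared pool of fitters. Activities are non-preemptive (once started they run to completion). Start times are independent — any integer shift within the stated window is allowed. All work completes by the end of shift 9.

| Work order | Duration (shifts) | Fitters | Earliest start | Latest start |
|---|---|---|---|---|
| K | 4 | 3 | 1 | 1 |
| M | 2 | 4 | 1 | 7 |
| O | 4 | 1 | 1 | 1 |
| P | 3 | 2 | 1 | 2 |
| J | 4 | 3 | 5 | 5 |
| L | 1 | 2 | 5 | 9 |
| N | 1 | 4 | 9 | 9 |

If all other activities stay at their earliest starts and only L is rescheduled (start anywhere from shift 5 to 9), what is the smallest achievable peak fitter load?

L@5: s1:10  s2:10  s3:6  s4:4  s5:5  s6:3  s7:3  s8:3  s9:4 → peak 10
L@6: s1:10  s2:10  s3:6  s4:4  s5:3  s6:5  s7:3  s8:3  s9:4 → peak 10
L@7: s1:10  s2:10  s3:6  s4:4  s5:3  s6:3  s7:5  s8:3  s9:4 → peak 10
L@8: s1:10  s2:10  s3:6  s4:4  s5:3  s6:3  s7:3  s8:5  s9:4 → peak 10
L@9: s1:10  s2:10  s3:6  s4:4  s5:3  s6:3  s7:3  s8:3  s9:6 → peak 10
Best is L@5, peak 10.

10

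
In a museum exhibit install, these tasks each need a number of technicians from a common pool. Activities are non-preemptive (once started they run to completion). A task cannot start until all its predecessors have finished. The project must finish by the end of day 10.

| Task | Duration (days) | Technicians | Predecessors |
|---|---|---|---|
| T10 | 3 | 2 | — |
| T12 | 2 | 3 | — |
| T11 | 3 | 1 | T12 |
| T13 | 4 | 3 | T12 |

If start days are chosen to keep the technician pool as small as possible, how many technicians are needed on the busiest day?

3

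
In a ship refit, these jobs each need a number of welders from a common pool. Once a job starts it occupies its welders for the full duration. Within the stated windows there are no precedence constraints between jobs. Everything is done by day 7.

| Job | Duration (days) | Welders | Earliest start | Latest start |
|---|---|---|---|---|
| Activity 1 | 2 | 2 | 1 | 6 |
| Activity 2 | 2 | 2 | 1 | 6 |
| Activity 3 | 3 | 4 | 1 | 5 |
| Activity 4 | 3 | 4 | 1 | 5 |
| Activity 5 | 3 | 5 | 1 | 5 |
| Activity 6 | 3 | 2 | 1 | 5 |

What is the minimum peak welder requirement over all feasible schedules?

Early-start (Activity 1@1, Activity 2@1, Activity 3@1, Activity 4@1, Activity 5@1, Activity 6@1) gives peak 19: d1:19  d2:19  d3:15  d4:0  d5:0  d6:0  d7:0.
Shift Activity 2→3, Activity 4→4, Activity 5→5.
Schedule Activity 1@1, Activity 2@3, Activity 3@1, Activity 4@4, Activity 5@5, Activity 6@1: d1:8  d2:8  d3:8  d4:6  d5:9  d6:9  d7:5 — peak 9.

9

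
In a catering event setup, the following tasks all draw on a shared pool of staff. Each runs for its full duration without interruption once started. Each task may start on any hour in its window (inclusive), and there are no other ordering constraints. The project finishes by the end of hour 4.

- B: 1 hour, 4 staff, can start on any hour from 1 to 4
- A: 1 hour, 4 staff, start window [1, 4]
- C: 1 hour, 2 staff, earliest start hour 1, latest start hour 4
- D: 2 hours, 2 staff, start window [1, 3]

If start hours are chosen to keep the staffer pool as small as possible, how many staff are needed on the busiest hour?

4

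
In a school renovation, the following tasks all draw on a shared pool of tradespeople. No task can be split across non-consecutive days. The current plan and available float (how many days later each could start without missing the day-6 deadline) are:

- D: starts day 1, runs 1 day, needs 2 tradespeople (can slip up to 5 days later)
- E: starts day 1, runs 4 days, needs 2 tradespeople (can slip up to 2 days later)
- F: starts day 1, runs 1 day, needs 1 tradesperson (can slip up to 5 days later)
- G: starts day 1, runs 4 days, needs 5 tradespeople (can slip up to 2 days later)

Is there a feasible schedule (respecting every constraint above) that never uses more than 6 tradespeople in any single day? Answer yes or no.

The minimum achievable peak is 7; 6 < 7, so no feasible schedule stays within the cap.

no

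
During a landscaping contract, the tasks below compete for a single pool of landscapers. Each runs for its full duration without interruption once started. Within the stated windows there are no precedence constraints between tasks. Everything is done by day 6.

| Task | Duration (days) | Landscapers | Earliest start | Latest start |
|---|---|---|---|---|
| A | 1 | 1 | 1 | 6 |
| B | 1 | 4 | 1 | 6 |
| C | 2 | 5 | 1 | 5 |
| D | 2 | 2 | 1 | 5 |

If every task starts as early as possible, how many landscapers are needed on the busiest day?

Early-start schedule: A@1, B@1, C@1, D@1.
Load per day: day 1: 12, day 2: 7, day 3: 0, day 4: 0, day 5: 0, day 6: 0.
Peak is 12.

12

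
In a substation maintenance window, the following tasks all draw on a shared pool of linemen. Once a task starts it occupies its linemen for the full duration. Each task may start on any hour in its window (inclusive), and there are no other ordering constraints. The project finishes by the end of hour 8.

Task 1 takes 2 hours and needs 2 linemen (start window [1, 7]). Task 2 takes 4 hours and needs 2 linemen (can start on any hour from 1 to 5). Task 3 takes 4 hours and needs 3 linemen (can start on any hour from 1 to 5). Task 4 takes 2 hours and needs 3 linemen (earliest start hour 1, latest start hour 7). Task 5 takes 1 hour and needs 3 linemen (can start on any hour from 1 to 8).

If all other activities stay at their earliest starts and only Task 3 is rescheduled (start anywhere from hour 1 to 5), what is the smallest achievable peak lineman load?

Task 3@1: h1:13  h2:10  h3:5  h4:5  h5:0  h6:0  h7:0  h8:0 → peak 13
Task 3@2: h1:10  h2:10  h3:5  h4:5  h5:3  h6:0  h7:0  h8:0 → peak 10
Task 3@3: h1:10  h2:7  h3:5  h4:5  h5:3  h6:3  h7:0  h8:0 → peak 10
Task 3@4: h1:10  h2:7  h3:2  h4:5  h5:3  h6:3  h7:3  h8:0 → peak 10
Task 3@5: h1:10  h2:7  h3:2  h4:2  h5:3  h6:3  h7:3  h8:3 → peak 10
Best is Task 3@2, peak 10.

10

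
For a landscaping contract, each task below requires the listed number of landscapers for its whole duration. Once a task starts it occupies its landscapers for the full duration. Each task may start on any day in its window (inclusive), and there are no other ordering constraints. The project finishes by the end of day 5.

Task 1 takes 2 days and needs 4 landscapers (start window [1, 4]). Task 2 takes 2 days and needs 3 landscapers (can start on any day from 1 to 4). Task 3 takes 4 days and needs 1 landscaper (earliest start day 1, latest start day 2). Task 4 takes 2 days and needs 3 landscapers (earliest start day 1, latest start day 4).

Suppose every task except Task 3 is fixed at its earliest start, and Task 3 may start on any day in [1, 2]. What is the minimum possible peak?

11

Task 3@1: d1:11  d2:11  d3:1  d4:1  d5:0 → peak 11
Task 3@2: d1:10  d2:11  d3:1  d4:1  d5:1 → peak 11
Best is Task 3@1, peak 11.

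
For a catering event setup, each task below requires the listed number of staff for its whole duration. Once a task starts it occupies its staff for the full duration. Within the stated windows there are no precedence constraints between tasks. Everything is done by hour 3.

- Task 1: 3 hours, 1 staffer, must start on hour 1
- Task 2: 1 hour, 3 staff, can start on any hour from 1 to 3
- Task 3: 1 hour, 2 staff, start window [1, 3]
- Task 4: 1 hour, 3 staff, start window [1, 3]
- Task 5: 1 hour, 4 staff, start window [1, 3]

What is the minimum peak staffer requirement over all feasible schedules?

6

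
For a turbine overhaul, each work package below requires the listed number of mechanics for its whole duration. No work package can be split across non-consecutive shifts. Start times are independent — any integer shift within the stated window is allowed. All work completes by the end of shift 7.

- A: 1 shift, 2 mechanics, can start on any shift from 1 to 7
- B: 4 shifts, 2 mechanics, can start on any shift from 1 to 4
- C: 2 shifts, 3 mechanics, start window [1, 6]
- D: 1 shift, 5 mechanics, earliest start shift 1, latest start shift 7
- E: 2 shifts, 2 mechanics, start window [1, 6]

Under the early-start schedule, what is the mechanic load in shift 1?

At early start, shift 1 has: A, B, C, D, E.
Demand: 2 + 2 + 3 + 5 + 2 = 14.

14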